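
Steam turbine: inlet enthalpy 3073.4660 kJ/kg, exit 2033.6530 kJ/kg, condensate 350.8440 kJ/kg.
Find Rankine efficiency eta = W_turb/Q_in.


W = 1039.8130 kJ/kg
Q_in = 2722.6220 kJ/kg
eta = 0.3819 = 38.1916%

eta = 38.1916%


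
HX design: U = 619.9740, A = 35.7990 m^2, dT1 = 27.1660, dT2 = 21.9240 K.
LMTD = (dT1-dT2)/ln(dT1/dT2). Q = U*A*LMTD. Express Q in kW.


LMTD = 24.4514 K
Q = 619.9740 * 35.7990 * 24.4514 = 542685.8322 W = 542.6858 kW

542.6858 kW


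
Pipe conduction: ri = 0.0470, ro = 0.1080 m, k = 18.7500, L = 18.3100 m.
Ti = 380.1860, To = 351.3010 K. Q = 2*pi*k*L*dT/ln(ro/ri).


dT = 28.8850 K
ln(ro/ri) = 0.8320
Q = 2*pi*18.7500*18.3100*28.8850 / 0.8320 = 74890.5599 W

74890.5599 W


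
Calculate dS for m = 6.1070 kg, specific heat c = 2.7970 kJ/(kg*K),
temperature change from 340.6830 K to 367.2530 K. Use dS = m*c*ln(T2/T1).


T2/T1 = 1.0780
ln(T2/T1) = 0.0751
dS = 6.1070 * 2.7970 * 0.0751 = 1.2828 kJ/K

1.2828 kJ/K


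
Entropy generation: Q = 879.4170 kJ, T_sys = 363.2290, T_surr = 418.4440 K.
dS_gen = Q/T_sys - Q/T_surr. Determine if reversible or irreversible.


dS_sys = 879.4170/363.2290 = 2.4211 kJ/K
dS_surr = -879.4170/418.4440 = -2.1016 kJ/K
dS_gen = 2.4211 - 2.1016 = 0.3195 kJ/K (irreversible)

dS_gen = 0.3195 kJ/K, irreversible


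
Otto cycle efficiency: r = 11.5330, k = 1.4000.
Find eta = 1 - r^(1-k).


r^(k-1) = 2.6594
eta = 1 - 1/2.6594 = 0.6240 = 62.3969%

62.3969%


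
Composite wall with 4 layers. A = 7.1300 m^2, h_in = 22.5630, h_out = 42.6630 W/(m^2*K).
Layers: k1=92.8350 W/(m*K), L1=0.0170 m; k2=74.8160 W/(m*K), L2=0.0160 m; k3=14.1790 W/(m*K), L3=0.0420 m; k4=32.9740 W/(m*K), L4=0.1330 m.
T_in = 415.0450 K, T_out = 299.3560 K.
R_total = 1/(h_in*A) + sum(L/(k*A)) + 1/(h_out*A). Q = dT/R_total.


R_conv_in = 1/(22.5630*7.1300) = 0.0062
R_1 = 0.0170/(92.8350*7.1300) = 2.5683e-05
R_2 = 0.0160/(74.8160*7.1300) = 2.9994e-05
R_3 = 0.0420/(14.1790*7.1300) = 0.0004
R_4 = 0.1330/(32.9740*7.1300) = 0.0006
R_conv_out = 1/(42.6630*7.1300) = 0.0033
R_total = 0.0105 K/W
Q = 115.6890 / 0.0105 = 10975.8576 W

R_total = 0.0105 K/W, Q = 10975.8576 W


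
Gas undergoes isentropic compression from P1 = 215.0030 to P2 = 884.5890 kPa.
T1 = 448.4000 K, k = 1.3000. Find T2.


(k-1)/k = 0.2308
(P2/P1)^exp = 1.3860
T2 = 448.4000 * 1.3860 = 621.4790 K

621.4790 K


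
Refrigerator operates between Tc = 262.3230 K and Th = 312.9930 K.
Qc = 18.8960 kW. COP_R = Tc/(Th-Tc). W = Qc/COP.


COP = 262.3230 / 50.6700 = 5.1771
W = 18.8960 / 5.1771 = 3.6499 kW

COP = 5.1771, W = 3.6499 kW


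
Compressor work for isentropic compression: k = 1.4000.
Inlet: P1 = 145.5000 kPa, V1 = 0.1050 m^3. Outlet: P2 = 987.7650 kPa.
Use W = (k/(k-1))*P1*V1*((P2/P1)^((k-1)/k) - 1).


(k-1)/k = 0.2857
(P2/P1)^exp = 1.7284
W = 3.5000 * 145.5000 * 0.1050 * (1.7284 - 1) = 38.9506 kJ

38.9506 kJ


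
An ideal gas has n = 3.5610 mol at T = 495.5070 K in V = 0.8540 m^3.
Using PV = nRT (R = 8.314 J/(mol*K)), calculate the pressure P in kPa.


P = nRT/V = 3.5610 * 8.314 * 495.5070 / 0.8540
= 14670.0566 / 0.8540 = 17178.0522 Pa = 17.1781 kPa

17.1781 kPa


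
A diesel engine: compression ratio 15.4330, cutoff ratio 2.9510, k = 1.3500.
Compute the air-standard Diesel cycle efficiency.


r^(k-1) = 2.6059
rc^k = 4.3098
eta = 0.5178 = 51.7769%

51.7769%


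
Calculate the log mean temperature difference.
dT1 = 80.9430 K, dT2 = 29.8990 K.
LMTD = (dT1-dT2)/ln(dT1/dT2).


dT1/dT2 = 2.7072
ln(dT1/dT2) = 0.9959
LMTD = 51.0440 / 0.9959 = 51.2531 K

51.2531 K


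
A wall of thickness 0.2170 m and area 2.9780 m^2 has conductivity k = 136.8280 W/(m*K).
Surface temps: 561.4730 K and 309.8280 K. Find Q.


dT = 251.6450 K
Q = 136.8280 * 2.9780 * 251.6450 / 0.2170 = 472528.7575 W

472528.7575 W


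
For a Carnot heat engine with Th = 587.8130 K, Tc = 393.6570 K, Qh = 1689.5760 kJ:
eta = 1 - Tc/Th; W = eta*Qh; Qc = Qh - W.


eta = 1 - 393.6570/587.8130 = 0.3303
W = 0.3303 * 1689.5760 = 558.0709 kJ
Qc = 1689.5760 - 558.0709 = 1131.5051 kJ

eta = 33.0302%, W = 558.0709 kJ, Qc = 1131.5051 kJ


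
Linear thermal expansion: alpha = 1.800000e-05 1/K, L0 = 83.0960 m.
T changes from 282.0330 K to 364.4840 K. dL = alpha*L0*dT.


dT = 82.4510 K
dL = 1.800000e-05 * 83.0960 * 82.4510 = 0.123324 m
L_final = 83.219324 m

dL = 0.123324 m


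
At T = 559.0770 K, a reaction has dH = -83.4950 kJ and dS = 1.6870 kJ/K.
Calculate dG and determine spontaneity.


T*dS = 559.0770 * 1.6870 = 943.1629 kJ
dG = -83.4950 - 943.1629 = -1026.6579 kJ (spontaneous)

dG = -1026.6579 kJ, spontaneous


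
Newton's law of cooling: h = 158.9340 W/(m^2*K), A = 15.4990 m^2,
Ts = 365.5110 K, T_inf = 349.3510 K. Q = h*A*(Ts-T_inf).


dT = 16.1600 K
Q = 158.9340 * 15.4990 * 16.1600 = 39807.2199 W

39807.2199 W


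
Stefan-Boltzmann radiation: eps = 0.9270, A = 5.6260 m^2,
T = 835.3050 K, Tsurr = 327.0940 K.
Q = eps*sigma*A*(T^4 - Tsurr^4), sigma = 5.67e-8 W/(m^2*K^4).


T^4 = 4.8683e+11
Tsurr^4 = 1.1447e+10
Q = 0.9270 * 5.67e-8 * 5.6260 * 4.7539e+11 = 140575.3793 W

140575.3793 W


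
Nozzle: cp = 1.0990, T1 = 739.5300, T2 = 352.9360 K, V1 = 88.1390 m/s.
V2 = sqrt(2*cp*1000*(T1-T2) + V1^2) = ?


dT = 386.5940 K
2*cp*1000*dT = 849733.6120
V1^2 = 7768.4833
V2 = sqrt(857502.0953) = 926.0141 m/s

926.0141 m/s


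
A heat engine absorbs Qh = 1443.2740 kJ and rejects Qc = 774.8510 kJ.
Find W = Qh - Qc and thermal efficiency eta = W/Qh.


W = 1443.2740 - 774.8510 = 668.4230 kJ
eta = 668.4230 / 1443.2740 = 0.4631 = 46.3130%

W = 668.4230 kJ, eta = 46.3130%


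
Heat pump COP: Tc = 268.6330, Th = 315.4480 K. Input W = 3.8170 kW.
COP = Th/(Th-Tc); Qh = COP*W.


COP = 315.4480 / 46.8150 = 6.7382
Qh = 6.7382 * 3.8170 = 25.7196 kW

COP = 6.7382, Qh = 25.7196 kW


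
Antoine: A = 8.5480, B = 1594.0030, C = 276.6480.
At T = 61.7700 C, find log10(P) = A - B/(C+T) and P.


C+T = 338.4180
B/(C+T) = 4.7102
log10(P) = 8.5480 - 4.7102 = 3.8378
P = 10^3.8378 = 6883.9829 mmHg

6883.9829 mmHg


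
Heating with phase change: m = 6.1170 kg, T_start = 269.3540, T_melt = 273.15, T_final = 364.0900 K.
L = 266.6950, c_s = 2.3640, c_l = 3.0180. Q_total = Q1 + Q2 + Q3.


Q1 (sensible, solid) = 6.1170 * 2.3640 * 3.7960 = 54.8924 kJ
Q2 (latent) = 6.1170 * 266.6950 = 1631.3733 kJ
Q3 (sensible, liquid) = 6.1170 * 3.0180 * 90.9400 = 1678.8530 kJ
Q_total = 3365.1187 kJ

3365.1187 kJ


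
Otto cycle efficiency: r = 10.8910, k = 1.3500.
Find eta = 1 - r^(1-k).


r^(k-1) = 2.3066
eta = 1 - 1/2.3066 = 0.5665 = 56.6463%

56.6463%


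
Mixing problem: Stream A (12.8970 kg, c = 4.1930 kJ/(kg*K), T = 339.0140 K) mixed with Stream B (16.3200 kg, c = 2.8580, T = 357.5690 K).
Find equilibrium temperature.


num = 35010.8346
den = 100.7197
Tf = 347.6067 K

347.6067 K


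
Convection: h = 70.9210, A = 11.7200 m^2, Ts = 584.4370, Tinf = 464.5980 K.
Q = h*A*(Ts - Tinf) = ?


dT = 119.8390 K
Q = 70.9210 * 11.7200 * 119.8390 = 99609.4721 W

99609.4721 W


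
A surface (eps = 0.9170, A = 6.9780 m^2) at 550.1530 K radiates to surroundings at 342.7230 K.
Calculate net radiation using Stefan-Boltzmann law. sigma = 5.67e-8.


T^4 = 9.1608e+10
Tsurr^4 = 1.3797e+10
Q = 0.9170 * 5.67e-8 * 6.9780 * 7.7811e+10 = 28231.0519 W

28231.0519 W


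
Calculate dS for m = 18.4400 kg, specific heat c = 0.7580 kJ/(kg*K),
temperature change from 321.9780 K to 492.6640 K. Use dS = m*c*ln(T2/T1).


T2/T1 = 1.5301
ln(T2/T1) = 0.4253
dS = 18.4400 * 0.7580 * 0.4253 = 5.9453 kJ/K

5.9453 kJ/K


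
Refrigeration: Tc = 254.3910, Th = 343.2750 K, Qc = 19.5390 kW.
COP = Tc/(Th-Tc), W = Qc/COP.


COP = 254.3910 / 88.8840 = 2.8621
W = 19.5390 / 2.8621 = 6.8269 kW

COP = 2.8621, W = 6.8269 kW


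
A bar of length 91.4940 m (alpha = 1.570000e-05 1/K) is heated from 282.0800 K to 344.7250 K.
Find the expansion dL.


dT = 62.6450 K
dL = 1.570000e-05 * 91.4940 * 62.6450 = 0.089987 m
L_final = 91.583987 m

dL = 0.089987 m


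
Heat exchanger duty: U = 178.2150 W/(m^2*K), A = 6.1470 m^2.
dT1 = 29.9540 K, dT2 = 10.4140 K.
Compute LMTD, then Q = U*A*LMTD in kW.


LMTD = 18.4948 K
Q = 178.2150 * 6.1470 * 18.4948 = 20260.8503 W = 20.2609 kW

20.2609 kW


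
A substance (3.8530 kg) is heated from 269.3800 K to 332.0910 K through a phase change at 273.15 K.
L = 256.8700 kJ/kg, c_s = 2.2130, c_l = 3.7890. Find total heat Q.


Q1 (sensible, solid) = 3.8530 * 2.2130 * 3.7700 = 32.1456 kJ
Q2 (latent) = 3.8530 * 256.8700 = 989.7201 kJ
Q3 (sensible, liquid) = 3.8530 * 3.7890 * 58.9410 = 860.4807 kJ
Q_total = 1882.3464 kJ

1882.3464 kJ


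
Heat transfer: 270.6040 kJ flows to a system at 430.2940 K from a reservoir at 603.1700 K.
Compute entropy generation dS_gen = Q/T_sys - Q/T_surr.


dS_sys = 270.6040/430.2940 = 0.6289 kJ/K
dS_surr = -270.6040/603.1700 = -0.4486 kJ/K
dS_gen = 0.6289 - 0.4486 = 0.1802 kJ/K (irreversible)

dS_gen = 0.1802 kJ/K, irreversible


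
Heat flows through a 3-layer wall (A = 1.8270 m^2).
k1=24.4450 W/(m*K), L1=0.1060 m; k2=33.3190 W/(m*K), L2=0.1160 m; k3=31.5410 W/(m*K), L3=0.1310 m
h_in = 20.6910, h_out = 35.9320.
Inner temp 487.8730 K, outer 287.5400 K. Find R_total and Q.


R_conv_in = 1/(20.6910*1.8270) = 0.0265
R_1 = 0.1060/(24.4450*1.8270) = 0.0024
R_2 = 0.1160/(33.3190*1.8270) = 0.0019
R_3 = 0.1310/(31.5410*1.8270) = 0.0023
R_conv_out = 1/(35.9320*1.8270) = 0.0152
R_total = 0.0482 K/W
Q = 200.3330 / 0.0482 = 4152.9745 W

R_total = 0.0482 K/W, Q = 4152.9745 W


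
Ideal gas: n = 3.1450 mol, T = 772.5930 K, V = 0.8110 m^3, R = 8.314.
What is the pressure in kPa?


P = nRT/V = 3.1450 * 8.314 * 772.5930 / 0.8110
= 20201.3986 / 0.8110 = 24909.2462 Pa = 24.9092 kPa

24.9092 kPa


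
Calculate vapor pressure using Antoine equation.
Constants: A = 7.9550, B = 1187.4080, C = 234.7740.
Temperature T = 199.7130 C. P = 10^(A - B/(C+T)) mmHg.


C+T = 434.4870
B/(C+T) = 2.7329
log10(P) = 7.9550 - 2.7329 = 5.2221
P = 10^5.2221 = 166764.4608 mmHg

166764.4608 mmHg


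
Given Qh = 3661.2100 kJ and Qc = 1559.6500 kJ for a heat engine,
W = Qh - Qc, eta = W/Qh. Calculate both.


W = 3661.2100 - 1559.6500 = 2101.5600 kJ
eta = 2101.5600 / 3661.2100 = 0.5740 = 57.4007%

W = 2101.5600 kJ, eta = 57.4007%


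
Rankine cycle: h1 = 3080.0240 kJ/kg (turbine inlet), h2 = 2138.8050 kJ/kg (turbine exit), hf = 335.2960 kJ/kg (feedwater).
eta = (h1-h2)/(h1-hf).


W = 941.2190 kJ/kg
Q_in = 2744.7280 kJ/kg
eta = 0.3429 = 34.2919%

eta = 34.2919%


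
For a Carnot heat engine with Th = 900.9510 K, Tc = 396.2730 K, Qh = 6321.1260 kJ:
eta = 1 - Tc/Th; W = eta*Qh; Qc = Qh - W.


eta = 1 - 396.2730/900.9510 = 0.5602
W = 0.5602 * 6321.1260 = 3540.8510 kJ
Qc = 6321.1260 - 3540.8510 = 2780.2750 kJ

eta = 56.0161%, W = 3540.8510 kJ, Qc = 2780.2750 kJ


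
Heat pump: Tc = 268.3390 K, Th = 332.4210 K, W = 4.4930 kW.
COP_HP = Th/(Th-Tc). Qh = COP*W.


COP = 332.4210 / 64.0820 = 5.1874
Qh = 5.1874 * 4.4930 = 23.3071 kW

COP = 5.1874, Qh = 23.3071 kW


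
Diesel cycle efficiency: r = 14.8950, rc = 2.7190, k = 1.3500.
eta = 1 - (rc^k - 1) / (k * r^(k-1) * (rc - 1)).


r^(k-1) = 2.5737
rc^k = 3.8588
eta = 0.5214 = 52.1359%

52.1359%


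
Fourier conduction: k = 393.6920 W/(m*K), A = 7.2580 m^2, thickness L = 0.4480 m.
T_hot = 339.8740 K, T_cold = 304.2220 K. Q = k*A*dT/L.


dT = 35.6520 K
Q = 393.6920 * 7.2580 * 35.6520 / 0.4480 = 227394.2284 W

227394.2284 W


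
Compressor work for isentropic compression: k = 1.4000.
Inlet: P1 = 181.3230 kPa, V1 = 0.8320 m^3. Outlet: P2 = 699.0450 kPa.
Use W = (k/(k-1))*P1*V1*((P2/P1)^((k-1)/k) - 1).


(k-1)/k = 0.2857
(P2/P1)^exp = 1.4704
W = 3.5000 * 181.3230 * 0.8320 * (1.4704 - 1) = 248.3914 kJ

248.3914 kJ


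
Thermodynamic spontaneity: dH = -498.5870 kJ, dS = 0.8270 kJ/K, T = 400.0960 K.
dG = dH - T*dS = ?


T*dS = 400.0960 * 0.8270 = 330.8794 kJ
dG = -498.5870 - 330.8794 = -829.4664 kJ (spontaneous)

dG = -829.4664 kJ, spontaneous


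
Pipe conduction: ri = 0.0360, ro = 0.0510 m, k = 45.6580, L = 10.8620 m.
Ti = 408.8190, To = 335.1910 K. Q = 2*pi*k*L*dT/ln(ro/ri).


dT = 73.6280 K
ln(ro/ri) = 0.3483
Q = 2*pi*45.6580*10.8620*73.6280 / 0.3483 = 658700.1052 W

658700.1052 W


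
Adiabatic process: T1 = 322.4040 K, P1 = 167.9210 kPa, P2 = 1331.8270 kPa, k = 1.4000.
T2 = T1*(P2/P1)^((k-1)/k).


(k-1)/k = 0.2857
(P2/P1)^exp = 1.8070
T2 = 322.4040 * 1.8070 = 582.5799 K

582.5799 K


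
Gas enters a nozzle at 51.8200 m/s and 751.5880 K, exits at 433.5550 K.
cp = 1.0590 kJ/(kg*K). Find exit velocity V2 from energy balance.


dT = 318.0330 K
2*cp*1000*dT = 673593.8940
V1^2 = 2685.3124
V2 = sqrt(676279.2064) = 822.3620 m/s

822.3620 m/s


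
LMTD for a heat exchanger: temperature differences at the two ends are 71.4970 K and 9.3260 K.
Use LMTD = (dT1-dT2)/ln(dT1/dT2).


dT1/dT2 = 7.6664
ln(dT1/dT2) = 2.0368
LMTD = 62.1710 / 2.0368 = 30.5231 K

30.5231 K


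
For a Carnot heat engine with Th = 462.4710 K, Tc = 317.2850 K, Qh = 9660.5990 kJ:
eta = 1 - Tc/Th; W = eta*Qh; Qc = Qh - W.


eta = 1 - 317.2850/462.4710 = 0.3139
W = 0.3139 * 9660.5990 = 3032.8036 kJ
Qc = 9660.5990 - 3032.8036 = 6627.7954 kJ

eta = 31.3935%, W = 3032.8036 kJ, Qc = 6627.7954 kJ


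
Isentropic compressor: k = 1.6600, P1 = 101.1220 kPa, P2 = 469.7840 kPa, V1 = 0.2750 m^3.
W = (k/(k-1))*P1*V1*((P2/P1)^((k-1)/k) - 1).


(k-1)/k = 0.3976
(P2/P1)^exp = 1.8417
W = 2.5152 * 101.1220 * 0.2750 * (1.8417 - 1) = 58.8692 kJ

58.8692 kJ


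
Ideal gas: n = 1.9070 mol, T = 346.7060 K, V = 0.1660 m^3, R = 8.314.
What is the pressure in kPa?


P = nRT/V = 1.9070 * 8.314 * 346.7060 / 0.1660
= 5496.9536 / 0.1660 = 33114.1783 Pa = 33.1142 kPa

33.1142 kPa


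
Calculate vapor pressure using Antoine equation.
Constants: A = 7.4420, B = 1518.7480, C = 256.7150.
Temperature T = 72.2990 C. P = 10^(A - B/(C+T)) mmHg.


C+T = 329.0140
B/(C+T) = 4.6161
log10(P) = 7.4420 - 4.6161 = 2.8259
P = 10^2.8259 = 669.7938 mmHg

669.7938 mmHg


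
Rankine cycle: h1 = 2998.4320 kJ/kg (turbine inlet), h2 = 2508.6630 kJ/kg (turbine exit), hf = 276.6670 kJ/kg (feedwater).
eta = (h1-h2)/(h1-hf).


W = 489.7690 kJ/kg
Q_in = 2721.7650 kJ/kg
eta = 0.1799 = 17.9945%

eta = 17.9945%


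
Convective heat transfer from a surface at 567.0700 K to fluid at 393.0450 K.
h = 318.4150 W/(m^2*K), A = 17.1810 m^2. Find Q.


dT = 174.0250 K
Q = 318.4150 * 17.1810 * 174.0250 = 952036.4992 W

952036.4992 W


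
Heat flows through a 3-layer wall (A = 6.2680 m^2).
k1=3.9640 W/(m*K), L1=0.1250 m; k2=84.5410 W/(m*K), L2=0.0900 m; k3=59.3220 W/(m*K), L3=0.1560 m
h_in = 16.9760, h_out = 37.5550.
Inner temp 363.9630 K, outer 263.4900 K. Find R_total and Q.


R_conv_in = 1/(16.9760*6.2680) = 0.0094
R_1 = 0.1250/(3.9640*6.2680) = 0.0050
R_2 = 0.0900/(84.5410*6.2680) = 0.0002
R_3 = 0.1560/(59.3220*6.2680) = 0.0004
R_conv_out = 1/(37.5550*6.2680) = 0.0042
R_total = 0.0193 K/W
Q = 100.4730 / 0.0193 = 5214.9078 W

R_total = 0.0193 K/W, Q = 5214.9078 W


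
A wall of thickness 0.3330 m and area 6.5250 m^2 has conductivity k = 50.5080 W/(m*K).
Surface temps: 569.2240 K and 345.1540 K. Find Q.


dT = 224.0700 K
Q = 50.5080 * 6.5250 * 224.0700 / 0.3330 = 221758.4454 W

221758.4454 W


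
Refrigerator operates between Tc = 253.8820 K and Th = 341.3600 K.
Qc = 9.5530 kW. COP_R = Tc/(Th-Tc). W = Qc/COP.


COP = 253.8820 / 87.4780 = 2.9022
W = 9.5530 / 2.9022 = 3.2916 kW

COP = 2.9022, W = 3.2916 kW


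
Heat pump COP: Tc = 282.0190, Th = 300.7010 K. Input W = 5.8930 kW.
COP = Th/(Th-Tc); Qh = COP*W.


COP = 300.7010 / 18.6820 = 16.0958
Qh = 16.0958 * 5.8930 = 94.8523 kW

COP = 16.0958, Qh = 94.8523 kW


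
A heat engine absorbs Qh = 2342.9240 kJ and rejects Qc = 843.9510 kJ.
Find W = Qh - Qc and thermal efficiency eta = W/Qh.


W = 2342.9240 - 843.9510 = 1498.9730 kJ
eta = 1498.9730 / 2342.9240 = 0.6398 = 63.9787%

W = 1498.9730 kJ, eta = 63.9787%


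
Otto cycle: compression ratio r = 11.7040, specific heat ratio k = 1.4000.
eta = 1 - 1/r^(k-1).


r^(k-1) = 2.6751
eta = 1 - 1/2.6751 = 0.6262 = 62.6177%

62.6177%


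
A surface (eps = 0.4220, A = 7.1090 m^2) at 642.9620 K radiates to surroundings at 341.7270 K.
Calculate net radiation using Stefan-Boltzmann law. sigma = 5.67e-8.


T^4 = 1.7090e+11
Tsurr^4 = 1.3637e+10
Q = 0.4220 * 5.67e-8 * 7.1090 * 1.5726e+11 = 26750.3713 W

26750.3713 W


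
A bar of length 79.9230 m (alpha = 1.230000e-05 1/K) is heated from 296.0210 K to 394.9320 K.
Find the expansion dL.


dT = 98.9110 K
dL = 1.230000e-05 * 79.9230 * 98.9110 = 0.097235 m
L_final = 80.020235 m

dL = 0.097235 m


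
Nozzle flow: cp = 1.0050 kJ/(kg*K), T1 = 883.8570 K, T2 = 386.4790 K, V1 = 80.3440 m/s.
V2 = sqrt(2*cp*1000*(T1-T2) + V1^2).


dT = 497.3780 K
2*cp*1000*dT = 999729.7800
V1^2 = 6455.1583
V2 = sqrt(1006184.9383) = 1003.0877 m/s

1003.0877 m/s


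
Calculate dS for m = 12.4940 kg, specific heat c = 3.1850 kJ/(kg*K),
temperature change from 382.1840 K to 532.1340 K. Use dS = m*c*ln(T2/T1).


T2/T1 = 1.3924
ln(T2/T1) = 0.3310
dS = 12.4940 * 3.1850 * 0.3310 = 13.1713 kJ/K

13.1713 kJ/K


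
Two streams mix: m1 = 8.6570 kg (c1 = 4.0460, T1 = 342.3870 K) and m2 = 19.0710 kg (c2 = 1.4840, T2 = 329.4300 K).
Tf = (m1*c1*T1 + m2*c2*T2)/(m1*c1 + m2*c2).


num = 21315.8414
den = 63.3276
Tf = 336.5965 K

336.5965 K


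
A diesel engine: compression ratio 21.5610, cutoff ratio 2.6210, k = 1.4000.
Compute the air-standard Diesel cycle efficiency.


r^(k-1) = 3.4156
rc^k = 3.8535
eta = 0.6319 = 63.1873%

63.1873%


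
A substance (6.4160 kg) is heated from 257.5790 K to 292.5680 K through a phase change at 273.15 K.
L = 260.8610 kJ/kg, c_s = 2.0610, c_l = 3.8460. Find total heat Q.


Q1 (sensible, solid) = 6.4160 * 2.0610 * 15.5710 = 205.9012 kJ
Q2 (latent) = 6.4160 * 260.8610 = 1673.6842 kJ
Q3 (sensible, liquid) = 6.4160 * 3.8460 * 19.4180 = 479.1573 kJ
Q_total = 2358.7427 kJ

2358.7427 kJ


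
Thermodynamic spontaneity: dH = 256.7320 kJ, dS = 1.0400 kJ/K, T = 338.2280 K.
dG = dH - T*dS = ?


T*dS = 338.2280 * 1.0400 = 351.7571 kJ
dG = 256.7320 - 351.7571 = -95.0251 kJ (spontaneous)

dG = -95.0251 kJ, spontaneous


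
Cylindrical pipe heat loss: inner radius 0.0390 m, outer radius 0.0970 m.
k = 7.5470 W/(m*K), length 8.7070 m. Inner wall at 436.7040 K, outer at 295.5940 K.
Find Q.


dT = 141.1100 K
ln(ro/ri) = 0.9111
Q = 2*pi*7.5470*8.7070*141.1100 / 0.9111 = 63942.7034 W

63942.7034 W


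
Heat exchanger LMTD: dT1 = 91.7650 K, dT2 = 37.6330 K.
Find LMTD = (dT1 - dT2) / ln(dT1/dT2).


dT1/dT2 = 2.4384
ln(dT1/dT2) = 0.8913
LMTD = 54.1320 / 0.8913 = 60.7304 K

60.7304 K


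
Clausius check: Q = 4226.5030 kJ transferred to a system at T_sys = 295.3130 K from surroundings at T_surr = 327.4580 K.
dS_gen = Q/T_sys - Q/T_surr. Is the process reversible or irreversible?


dS_sys = 4226.5030/295.3130 = 14.3119 kJ/K
dS_surr = -4226.5030/327.4580 = -12.9070 kJ/K
dS_gen = 14.3119 - 12.9070 = 1.4049 kJ/K (irreversible)

dS_gen = 1.4049 kJ/K, irreversible


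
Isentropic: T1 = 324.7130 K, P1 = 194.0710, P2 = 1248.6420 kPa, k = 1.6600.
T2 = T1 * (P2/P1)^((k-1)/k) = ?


(k-1)/k = 0.3976
(P2/P1)^exp = 2.0962
T2 = 324.7130 * 2.0962 = 680.6792 K

680.6792 K


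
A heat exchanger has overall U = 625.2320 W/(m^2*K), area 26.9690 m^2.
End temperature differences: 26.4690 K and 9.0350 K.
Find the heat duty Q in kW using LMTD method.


LMTD = 16.2197 K
Q = 625.2320 * 26.9690 * 16.2197 = 273494.0122 W = 273.4940 kW

273.4940 kW


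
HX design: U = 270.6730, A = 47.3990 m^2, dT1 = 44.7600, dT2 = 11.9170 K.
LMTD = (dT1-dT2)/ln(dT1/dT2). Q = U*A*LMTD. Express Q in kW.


LMTD = 24.8181 K
Q = 270.6730 * 47.3990 * 24.8181 = 318406.9693 W = 318.4070 kW

318.4070 kW


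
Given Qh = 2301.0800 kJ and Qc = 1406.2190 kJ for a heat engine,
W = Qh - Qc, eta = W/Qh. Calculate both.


W = 2301.0800 - 1406.2190 = 894.8610 kJ
eta = 894.8610 / 2301.0800 = 0.3889 = 38.8887%

W = 894.8610 kJ, eta = 38.8887%


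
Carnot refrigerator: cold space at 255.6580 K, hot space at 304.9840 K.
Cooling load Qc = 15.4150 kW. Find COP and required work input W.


COP = 255.6580 / 49.3260 = 5.1830
W = 15.4150 / 5.1830 = 2.9741 kW

COP = 5.1830, W = 2.9741 kW


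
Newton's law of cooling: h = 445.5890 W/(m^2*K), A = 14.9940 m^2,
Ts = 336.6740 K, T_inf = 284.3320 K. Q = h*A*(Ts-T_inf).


dT = 52.3420 K
Q = 445.5890 * 14.9940 * 52.3420 = 349705.3535 W

349705.3535 W


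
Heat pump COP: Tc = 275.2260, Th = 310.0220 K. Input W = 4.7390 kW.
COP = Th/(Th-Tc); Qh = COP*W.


COP = 310.0220 / 34.7960 = 8.9097
Qh = 8.9097 * 4.7390 = 42.2231 kW

COP = 8.9097, Qh = 42.2231 kW


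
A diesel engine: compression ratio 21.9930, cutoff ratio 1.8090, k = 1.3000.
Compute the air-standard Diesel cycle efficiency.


r^(k-1) = 2.5275
rc^k = 2.1611
eta = 0.5632 = 56.3199%

56.3199%


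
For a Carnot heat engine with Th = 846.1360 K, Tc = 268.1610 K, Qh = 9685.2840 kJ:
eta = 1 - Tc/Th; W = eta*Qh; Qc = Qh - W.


eta = 1 - 268.1610/846.1360 = 0.6831
W = 0.6831 * 9685.2840 = 6615.7828 kJ
Qc = 9685.2840 - 6615.7828 = 3069.5012 kJ

eta = 68.3076%, W = 6615.7828 kJ, Qc = 3069.5012 kJ


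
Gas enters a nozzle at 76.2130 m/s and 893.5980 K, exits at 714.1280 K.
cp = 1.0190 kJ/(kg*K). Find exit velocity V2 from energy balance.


dT = 179.4700 K
2*cp*1000*dT = 365759.8600
V1^2 = 5808.4214
V2 = sqrt(371568.2814) = 609.5640 m/s

609.5640 m/s


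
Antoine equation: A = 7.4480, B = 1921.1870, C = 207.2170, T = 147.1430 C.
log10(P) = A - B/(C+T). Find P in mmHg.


C+T = 354.3600
B/(C+T) = 5.4216
log10(P) = 7.4480 - 5.4216 = 2.0264
P = 10^2.0264 = 106.2751 mmHg

106.2751 mmHg


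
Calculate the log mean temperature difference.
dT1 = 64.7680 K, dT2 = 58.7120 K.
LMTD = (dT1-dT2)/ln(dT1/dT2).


dT1/dT2 = 1.1031
ln(dT1/dT2) = 0.0982
LMTD = 6.0560 / 0.0982 = 61.6905 K

61.6905 K


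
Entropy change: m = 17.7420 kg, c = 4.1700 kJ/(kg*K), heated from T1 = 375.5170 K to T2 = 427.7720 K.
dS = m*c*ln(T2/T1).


T2/T1 = 1.1392
ln(T2/T1) = 0.1303
dS = 17.7420 * 4.1700 * 0.1303 = 9.6391 kJ/K

9.6391 kJ/K


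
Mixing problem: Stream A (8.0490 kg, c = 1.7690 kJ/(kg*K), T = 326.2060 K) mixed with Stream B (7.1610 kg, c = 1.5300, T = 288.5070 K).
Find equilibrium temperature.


num = 7805.7211
den = 25.1950
Tf = 309.8122 K

309.8122 K


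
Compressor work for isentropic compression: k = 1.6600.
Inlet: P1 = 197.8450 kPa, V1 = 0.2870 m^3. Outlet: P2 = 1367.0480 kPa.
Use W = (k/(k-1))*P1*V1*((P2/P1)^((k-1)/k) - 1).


(k-1)/k = 0.3976
(P2/P1)^exp = 2.1566
W = 2.5152 * 197.8450 * 0.2870 * (2.1566 - 1) = 165.1725 kJ

165.1725 kJ


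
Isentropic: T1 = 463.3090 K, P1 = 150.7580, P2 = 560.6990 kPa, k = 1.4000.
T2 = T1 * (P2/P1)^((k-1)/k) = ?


(k-1)/k = 0.2857
(P2/P1)^exp = 1.4554
T2 = 463.3090 * 1.4554 = 674.3049 K

674.3049 K


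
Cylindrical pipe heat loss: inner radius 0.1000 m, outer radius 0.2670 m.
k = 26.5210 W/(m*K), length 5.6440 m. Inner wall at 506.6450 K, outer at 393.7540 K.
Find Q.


dT = 112.8910 K
ln(ro/ri) = 0.9821
Q = 2*pi*26.5210*5.6440*112.8910 / 0.9821 = 108111.0033 W

108111.0033 W


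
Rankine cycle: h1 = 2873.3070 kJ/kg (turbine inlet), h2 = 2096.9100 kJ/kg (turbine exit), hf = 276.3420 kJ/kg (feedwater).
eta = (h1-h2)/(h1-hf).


W = 776.3970 kJ/kg
Q_in = 2596.9650 kJ/kg
eta = 0.2990 = 29.8963%

eta = 29.8963%


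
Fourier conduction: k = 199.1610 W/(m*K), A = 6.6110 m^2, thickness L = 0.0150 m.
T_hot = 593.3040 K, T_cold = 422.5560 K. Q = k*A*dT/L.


dT = 170.7480 K
Q = 199.1610 * 6.6110 * 170.7480 / 0.0150 = 1.4988e+07 W

1.4988e+07 W


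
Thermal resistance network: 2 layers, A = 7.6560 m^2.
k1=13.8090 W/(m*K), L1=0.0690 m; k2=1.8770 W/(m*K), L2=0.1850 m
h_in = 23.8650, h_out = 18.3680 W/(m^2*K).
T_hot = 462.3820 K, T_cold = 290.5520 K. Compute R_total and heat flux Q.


R_conv_in = 1/(23.8650*7.6560) = 0.0055
R_1 = 0.0690/(13.8090*7.6560) = 0.0007
R_2 = 0.1850/(1.8770*7.6560) = 0.0129
R_conv_out = 1/(18.3680*7.6560) = 0.0071
R_total = 0.0261 K/W
Q = 171.8300 / 0.0261 = 6580.8391 W

R_total = 0.0261 K/W, Q = 6580.8391 W


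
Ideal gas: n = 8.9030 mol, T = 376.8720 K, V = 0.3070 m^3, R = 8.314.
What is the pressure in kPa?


P = nRT/V = 8.9030 * 8.314 * 376.8720 / 0.3070
= 27895.8928 / 0.3070 = 90866.1004 Pa = 90.8661 kPa

90.8661 kPa


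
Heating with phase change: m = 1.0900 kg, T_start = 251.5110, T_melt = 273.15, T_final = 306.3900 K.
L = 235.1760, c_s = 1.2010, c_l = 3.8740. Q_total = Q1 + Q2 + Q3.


Q1 (sensible, solid) = 1.0900 * 1.2010 * 21.6390 = 28.3274 kJ
Q2 (latent) = 1.0900 * 235.1760 = 256.3418 kJ
Q3 (sensible, liquid) = 1.0900 * 3.8740 * 33.2400 = 140.3612 kJ
Q_total = 425.0305 kJ

425.0305 kJ


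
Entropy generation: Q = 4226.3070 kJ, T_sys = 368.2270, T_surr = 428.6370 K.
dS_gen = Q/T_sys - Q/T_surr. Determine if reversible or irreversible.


dS_sys = 4226.3070/368.2270 = 11.4775 kJ/K
dS_surr = -4226.3070/428.6370 = -9.8599 kJ/K
dS_gen = 11.4775 - 9.8599 = 1.6176 kJ/K (irreversible)

dS_gen = 1.6176 kJ/K, irreversible


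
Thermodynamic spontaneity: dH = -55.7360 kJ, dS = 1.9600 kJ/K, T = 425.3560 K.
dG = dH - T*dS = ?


T*dS = 425.3560 * 1.9600 = 833.6978 kJ
dG = -55.7360 - 833.6978 = -889.4338 kJ (spontaneous)

dG = -889.4338 kJ, spontaneous


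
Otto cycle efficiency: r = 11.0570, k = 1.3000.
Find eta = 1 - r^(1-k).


r^(k-1) = 2.0563
eta = 1 - 1/2.0563 = 0.5137 = 51.3695%

51.3695%


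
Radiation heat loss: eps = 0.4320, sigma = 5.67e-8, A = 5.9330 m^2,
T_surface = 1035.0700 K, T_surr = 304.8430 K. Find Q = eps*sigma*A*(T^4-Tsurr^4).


T^4 = 1.1478e+12
Tsurr^4 = 8.6358e+09
Q = 0.4320 * 5.67e-8 * 5.9330 * 1.1392e+12 = 165554.2086 W

165554.2086 W


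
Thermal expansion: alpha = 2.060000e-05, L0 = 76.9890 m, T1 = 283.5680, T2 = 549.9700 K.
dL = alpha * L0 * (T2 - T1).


dT = 266.4020 K
dL = 2.060000e-05 * 76.9890 * 266.4020 = 0.422506 m
L_final = 77.411506 m

dL = 0.422506 m


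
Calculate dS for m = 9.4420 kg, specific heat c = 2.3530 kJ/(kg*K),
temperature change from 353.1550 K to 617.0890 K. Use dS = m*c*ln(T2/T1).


T2/T1 = 1.7474
ln(T2/T1) = 0.5581
dS = 9.4420 * 2.3530 * 0.5581 = 12.3995 kJ/K

12.3995 kJ/K


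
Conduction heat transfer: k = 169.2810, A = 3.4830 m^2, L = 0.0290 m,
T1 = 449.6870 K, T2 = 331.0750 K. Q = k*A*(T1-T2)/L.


dT = 118.6120 K
Q = 169.2810 * 3.4830 * 118.6120 / 0.0290 = 2411528.0695 W

2411528.0695 W


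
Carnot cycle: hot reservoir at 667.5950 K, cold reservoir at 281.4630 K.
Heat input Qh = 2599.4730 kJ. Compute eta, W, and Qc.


eta = 1 - 281.4630/667.5950 = 0.5784
W = 0.5784 * 2599.4730 = 1503.5159 kJ
Qc = 2599.4730 - 1503.5159 = 1095.9571 kJ

eta = 57.8393%, W = 1503.5159 kJ, Qc = 1095.9571 kJ


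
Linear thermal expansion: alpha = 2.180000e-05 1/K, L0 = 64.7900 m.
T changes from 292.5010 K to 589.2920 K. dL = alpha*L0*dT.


dT = 296.7910 K
dL = 2.180000e-05 * 64.7900 * 296.7910 = 0.419194 m
L_final = 65.209194 m

dL = 0.419194 m


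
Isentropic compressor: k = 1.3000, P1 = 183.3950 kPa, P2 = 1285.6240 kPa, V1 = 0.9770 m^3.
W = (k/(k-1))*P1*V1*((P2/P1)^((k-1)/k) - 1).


(k-1)/k = 0.2308
(P2/P1)^exp = 1.5674
W = 4.3333 * 183.3950 * 0.9770 * (1.5674 - 1) = 440.5141 kJ

440.5141 kJ


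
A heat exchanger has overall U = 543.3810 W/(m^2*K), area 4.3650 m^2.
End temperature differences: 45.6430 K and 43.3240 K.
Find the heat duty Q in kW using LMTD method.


LMTD = 44.4734 K
Q = 543.3810 * 4.3650 * 44.4734 = 105484.6487 W = 105.4846 kW

105.4846 kW


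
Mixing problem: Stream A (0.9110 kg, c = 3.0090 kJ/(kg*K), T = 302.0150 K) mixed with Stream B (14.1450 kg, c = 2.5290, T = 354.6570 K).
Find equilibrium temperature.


num = 13514.9235
den = 38.5139
Tf = 350.9102 K

350.9102 K


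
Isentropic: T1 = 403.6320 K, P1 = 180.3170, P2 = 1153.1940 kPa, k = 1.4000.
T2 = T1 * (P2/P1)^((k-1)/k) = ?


(k-1)/k = 0.2857
(P2/P1)^exp = 1.6992
T2 = 403.6320 * 1.6992 = 685.8560 K

685.8560 K


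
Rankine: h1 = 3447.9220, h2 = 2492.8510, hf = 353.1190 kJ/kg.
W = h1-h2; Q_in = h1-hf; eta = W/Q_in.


W = 955.0710 kJ/kg
Q_in = 3094.8030 kJ/kg
eta = 0.3086 = 30.8605%

eta = 30.8605%


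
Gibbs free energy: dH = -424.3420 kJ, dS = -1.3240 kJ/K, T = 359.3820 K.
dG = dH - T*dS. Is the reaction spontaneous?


T*dS = 359.3820 * -1.3240 = -475.8218 kJ
dG = -424.3420 + 475.8218 = 51.4798 kJ (non-spontaneous)

dG = 51.4798 kJ, non-spontaneous


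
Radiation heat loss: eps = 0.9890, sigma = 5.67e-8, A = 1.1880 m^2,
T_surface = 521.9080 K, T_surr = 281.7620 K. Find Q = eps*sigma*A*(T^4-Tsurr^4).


T^4 = 7.4195e+10
Tsurr^4 = 6.3027e+09
Q = 0.9890 * 5.67e-8 * 1.1880 * 6.7892e+10 = 4522.9034 W

4522.9034 W


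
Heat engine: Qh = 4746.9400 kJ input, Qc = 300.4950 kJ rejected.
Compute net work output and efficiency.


W = 4746.9400 - 300.4950 = 4446.4450 kJ
eta = 4446.4450 / 4746.9400 = 0.9367 = 93.6697%

W = 4446.4450 kJ, eta = 93.6697%


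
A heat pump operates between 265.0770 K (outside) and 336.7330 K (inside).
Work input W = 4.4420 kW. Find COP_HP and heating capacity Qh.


COP = 336.7330 / 71.6560 = 4.6993
Qh = 4.6993 * 4.4420 = 20.8743 kW

COP = 4.6993, Qh = 20.8743 kW


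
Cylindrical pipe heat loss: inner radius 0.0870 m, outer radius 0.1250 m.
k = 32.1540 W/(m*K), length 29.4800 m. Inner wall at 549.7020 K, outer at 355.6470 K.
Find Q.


dT = 194.0550 K
ln(ro/ri) = 0.3624
Q = 2*pi*32.1540*29.4800*194.0550 / 0.3624 = 3189130.3449 W

3189130.3449 W


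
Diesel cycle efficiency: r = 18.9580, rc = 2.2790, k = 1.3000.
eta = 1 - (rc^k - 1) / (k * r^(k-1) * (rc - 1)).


r^(k-1) = 2.4173
rc^k = 2.9179
eta = 0.5228 = 52.2833%

52.2833%


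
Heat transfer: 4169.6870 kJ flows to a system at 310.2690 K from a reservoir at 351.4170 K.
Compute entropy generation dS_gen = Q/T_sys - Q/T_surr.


dS_sys = 4169.6870/310.2690 = 13.4389 kJ/K
dS_surr = -4169.6870/351.4170 = -11.8654 kJ/K
dS_gen = 13.4389 - 11.8654 = 1.5736 kJ/K (irreversible)

dS_gen = 1.5736 kJ/K, irreversible


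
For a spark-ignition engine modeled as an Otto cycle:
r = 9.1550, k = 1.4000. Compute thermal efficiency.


r^(k-1) = 2.4247
eta = 1 - 1/2.4247 = 0.5876 = 58.7583%

58.7583%


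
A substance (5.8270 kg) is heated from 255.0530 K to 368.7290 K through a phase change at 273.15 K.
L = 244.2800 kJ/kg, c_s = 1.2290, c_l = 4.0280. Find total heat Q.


Q1 (sensible, solid) = 5.8270 * 1.2290 * 18.0970 = 129.5995 kJ
Q2 (latent) = 5.8270 * 244.2800 = 1423.4196 kJ
Q3 (sensible, liquid) = 5.8270 * 4.0280 * 95.5790 = 2243.3496 kJ
Q_total = 3796.3687 kJ

3796.3687 kJ


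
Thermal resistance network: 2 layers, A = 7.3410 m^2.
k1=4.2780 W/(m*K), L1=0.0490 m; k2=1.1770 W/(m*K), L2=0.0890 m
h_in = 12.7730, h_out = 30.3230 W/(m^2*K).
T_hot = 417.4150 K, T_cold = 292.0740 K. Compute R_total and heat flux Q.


R_conv_in = 1/(12.7730*7.3410) = 0.0107
R_1 = 0.0490/(4.2780*7.3410) = 0.0016
R_2 = 0.0890/(1.1770*7.3410) = 0.0103
R_conv_out = 1/(30.3230*7.3410) = 0.0045
R_total = 0.0270 K/W
Q = 125.3410 / 0.0270 = 4639.1853 W

R_total = 0.0270 K/W, Q = 4639.1853 W


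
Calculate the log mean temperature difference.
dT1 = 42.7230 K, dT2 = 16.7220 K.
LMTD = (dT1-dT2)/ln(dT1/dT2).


dT1/dT2 = 2.5549
ln(dT1/dT2) = 0.9380
LMTD = 26.0010 / 0.9380 = 27.7193 K

27.7193 K


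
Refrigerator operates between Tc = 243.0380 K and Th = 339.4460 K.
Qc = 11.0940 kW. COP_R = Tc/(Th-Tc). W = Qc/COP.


COP = 243.0380 / 96.4080 = 2.5209
W = 11.0940 / 2.5209 = 4.4008 kW

COP = 2.5209, W = 4.4008 kW


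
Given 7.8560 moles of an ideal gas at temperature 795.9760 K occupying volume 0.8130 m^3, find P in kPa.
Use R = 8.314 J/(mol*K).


P = nRT/V = 7.8560 * 8.314 * 795.9760 / 0.8130
= 51989.0005 / 0.8130 = 63947.1101 Pa = 63.9471 kPa

63.9471 kPa


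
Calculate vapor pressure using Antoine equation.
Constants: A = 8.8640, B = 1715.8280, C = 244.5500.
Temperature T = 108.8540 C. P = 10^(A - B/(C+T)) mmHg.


C+T = 353.4040
B/(C+T) = 4.8551
log10(P) = 8.8640 - 4.8551 = 4.0089
P = 10^4.0089 = 10205.9644 mmHg

10205.9644 mmHg


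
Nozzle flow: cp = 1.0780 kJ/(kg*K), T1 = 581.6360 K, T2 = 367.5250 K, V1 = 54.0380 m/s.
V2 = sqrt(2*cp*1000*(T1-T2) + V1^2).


dT = 214.1110 K
2*cp*1000*dT = 461623.3160
V1^2 = 2920.1054
V2 = sqrt(464543.4214) = 681.5742 m/s

681.5742 m/s


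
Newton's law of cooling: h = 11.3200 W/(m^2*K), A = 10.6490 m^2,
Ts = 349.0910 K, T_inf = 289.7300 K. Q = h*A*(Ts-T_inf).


dT = 59.3610 K
Q = 11.3200 * 10.6490 * 59.3610 = 7155.7715 W

7155.7715 W


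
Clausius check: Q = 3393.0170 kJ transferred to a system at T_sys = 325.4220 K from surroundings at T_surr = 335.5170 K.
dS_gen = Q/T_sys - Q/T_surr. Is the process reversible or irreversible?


dS_sys = 3393.0170/325.4220 = 10.4265 kJ/K
dS_surr = -3393.0170/335.5170 = -10.1128 kJ/K
dS_gen = 10.4265 - 10.1128 = 0.3137 kJ/K (irreversible)

dS_gen = 0.3137 kJ/K, irreversible


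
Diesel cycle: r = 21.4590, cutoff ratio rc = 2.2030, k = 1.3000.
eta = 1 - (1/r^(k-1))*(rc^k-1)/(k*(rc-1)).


r^(k-1) = 2.5089
rc^k = 2.7920
eta = 0.5433 = 54.3278%

54.3278%


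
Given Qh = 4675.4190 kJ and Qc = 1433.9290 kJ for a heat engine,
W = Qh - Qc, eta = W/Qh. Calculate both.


W = 4675.4190 - 1433.9290 = 3241.4900 kJ
eta = 3241.4900 / 4675.4190 = 0.6933 = 69.3305%

W = 3241.4900 kJ, eta = 69.3305%


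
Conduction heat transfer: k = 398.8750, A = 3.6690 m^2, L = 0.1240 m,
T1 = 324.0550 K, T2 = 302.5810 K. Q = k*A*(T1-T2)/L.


dT = 21.4740 K
Q = 398.8750 * 3.6690 * 21.4740 / 0.1240 = 253440.3692 W

253440.3692 W


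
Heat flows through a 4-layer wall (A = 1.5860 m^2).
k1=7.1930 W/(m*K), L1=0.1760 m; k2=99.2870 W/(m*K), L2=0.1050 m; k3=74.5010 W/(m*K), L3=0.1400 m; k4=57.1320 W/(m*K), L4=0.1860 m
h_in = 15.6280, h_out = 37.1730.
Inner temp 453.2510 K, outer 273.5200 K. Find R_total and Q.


R_conv_in = 1/(15.6280*1.5860) = 0.0403
R_1 = 0.1760/(7.1930*1.5860) = 0.0154
R_2 = 0.1050/(99.2870*1.5860) = 0.0007
R_3 = 0.1400/(74.5010*1.5860) = 0.0012
R_4 = 0.1860/(57.1320*1.5860) = 0.0021
R_conv_out = 1/(37.1730*1.5860) = 0.0170
R_total = 0.0766 K/W
Q = 179.7310 / 0.0766 = 2345.1624 W

R_total = 0.0766 K/W, Q = 2345.1624 W


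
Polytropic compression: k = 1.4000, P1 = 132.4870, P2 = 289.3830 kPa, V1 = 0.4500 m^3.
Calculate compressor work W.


(k-1)/k = 0.2857
(P2/P1)^exp = 1.2501
W = 3.5000 * 132.4870 * 0.4500 * (1.2501 - 1) = 52.1864 kJ

52.1864 kJ


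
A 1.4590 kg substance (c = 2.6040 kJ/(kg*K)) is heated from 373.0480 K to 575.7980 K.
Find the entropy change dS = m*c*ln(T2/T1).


T2/T1 = 1.5435
ln(T2/T1) = 0.4340
dS = 1.4590 * 2.6040 * 0.4340 = 1.6491 kJ/K

1.6491 kJ/K


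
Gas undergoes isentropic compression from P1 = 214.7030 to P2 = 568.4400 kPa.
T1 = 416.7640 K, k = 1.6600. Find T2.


(k-1)/k = 0.3976
(P2/P1)^exp = 1.4727
T2 = 416.7640 * 1.4727 = 613.7760 K

613.7760 K


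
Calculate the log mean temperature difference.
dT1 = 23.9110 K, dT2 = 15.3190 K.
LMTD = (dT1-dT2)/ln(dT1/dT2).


dT1/dT2 = 1.5609
ln(dT1/dT2) = 0.4452
LMTD = 8.5920 / 0.4452 = 19.2973 K

19.2973 K


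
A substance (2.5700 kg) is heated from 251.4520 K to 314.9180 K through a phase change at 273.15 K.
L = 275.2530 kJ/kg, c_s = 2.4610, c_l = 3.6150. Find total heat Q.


Q1 (sensible, solid) = 2.5700 * 2.4610 * 21.6980 = 137.2349 kJ
Q2 (latent) = 2.5700 * 275.2530 = 707.4002 kJ
Q3 (sensible, liquid) = 2.5700 * 3.6150 * 41.7680 = 388.0477 kJ
Q_total = 1232.6828 kJ

1232.6828 kJ


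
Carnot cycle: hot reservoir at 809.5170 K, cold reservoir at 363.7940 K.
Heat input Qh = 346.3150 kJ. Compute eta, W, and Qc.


eta = 1 - 363.7940/809.5170 = 0.5506
W = 0.5506 * 346.3150 = 190.6823 kJ
Qc = 346.3150 - 190.6823 = 155.6327 kJ

eta = 55.0604%, W = 190.6823 kJ, Qc = 155.6327 kJ


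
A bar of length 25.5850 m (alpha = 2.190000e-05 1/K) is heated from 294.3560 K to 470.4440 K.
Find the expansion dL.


dT = 176.0880 K
dL = 2.190000e-05 * 25.5850 * 176.0880 = 0.098664 m
L_final = 25.683664 m

dL = 0.098664 m


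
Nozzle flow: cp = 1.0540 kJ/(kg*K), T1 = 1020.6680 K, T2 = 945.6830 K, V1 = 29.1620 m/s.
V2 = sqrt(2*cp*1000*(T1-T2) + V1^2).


dT = 74.9850 K
2*cp*1000*dT = 158068.3800
V1^2 = 850.4222
V2 = sqrt(158918.8022) = 398.6462 m/s

398.6462 m/s


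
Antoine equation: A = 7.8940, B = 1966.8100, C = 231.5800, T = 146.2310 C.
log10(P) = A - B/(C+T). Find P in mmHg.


C+T = 377.8110
B/(C+T) = 5.2058
log10(P) = 7.8940 - 5.2058 = 2.6882
P = 10^2.6882 = 487.7486 mmHg

487.7486 mmHg


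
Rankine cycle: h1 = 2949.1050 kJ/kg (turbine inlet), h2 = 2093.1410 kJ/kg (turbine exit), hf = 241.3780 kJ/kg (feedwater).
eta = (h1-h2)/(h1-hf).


W = 855.9640 kJ/kg
Q_in = 2707.7270 kJ/kg
eta = 0.3161 = 31.6119%

eta = 31.6119%


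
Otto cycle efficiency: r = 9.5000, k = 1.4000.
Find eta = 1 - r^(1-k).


r^(k-1) = 2.4609
eta = 1 - 1/2.4609 = 0.5936 = 59.3640%

59.3640%


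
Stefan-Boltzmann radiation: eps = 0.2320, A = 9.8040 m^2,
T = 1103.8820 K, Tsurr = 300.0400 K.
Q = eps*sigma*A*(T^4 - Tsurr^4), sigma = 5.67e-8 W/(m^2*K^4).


T^4 = 1.4849e+12
Tsurr^4 = 8.1043e+09
Q = 0.2320 * 5.67e-8 * 9.8040 * 1.4768e+12 = 190453.1337 W

190453.1337 W


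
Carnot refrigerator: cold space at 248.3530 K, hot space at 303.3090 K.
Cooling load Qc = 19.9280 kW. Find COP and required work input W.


COP = 248.3530 / 54.9560 = 4.5191
W = 19.9280 / 4.5191 = 4.4097 kW

COP = 4.5191, W = 4.4097 kW


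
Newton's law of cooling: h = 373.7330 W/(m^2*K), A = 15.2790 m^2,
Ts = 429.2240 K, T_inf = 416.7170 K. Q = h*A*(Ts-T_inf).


dT = 12.5070 K
Q = 373.7330 * 15.2790 * 12.5070 = 71418.3032 W

71418.3032 W


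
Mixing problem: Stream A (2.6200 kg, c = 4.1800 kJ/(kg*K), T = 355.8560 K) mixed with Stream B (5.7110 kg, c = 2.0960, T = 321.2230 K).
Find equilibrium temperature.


num = 7742.3141
den = 22.9219
Tf = 337.7699 K

337.7699 K


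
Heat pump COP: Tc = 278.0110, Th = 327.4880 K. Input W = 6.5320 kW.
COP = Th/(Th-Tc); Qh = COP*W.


COP = 327.4880 / 49.4770 = 6.6190
Qh = 6.6190 * 6.5320 = 43.2353 kW

COP = 6.6190, Qh = 43.2353 kW


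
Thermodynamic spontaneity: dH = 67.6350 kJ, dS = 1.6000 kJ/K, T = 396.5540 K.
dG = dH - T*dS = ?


T*dS = 396.5540 * 1.6000 = 634.4864 kJ
dG = 67.6350 - 634.4864 = -566.8514 kJ (spontaneous)

dG = -566.8514 kJ, spontaneous


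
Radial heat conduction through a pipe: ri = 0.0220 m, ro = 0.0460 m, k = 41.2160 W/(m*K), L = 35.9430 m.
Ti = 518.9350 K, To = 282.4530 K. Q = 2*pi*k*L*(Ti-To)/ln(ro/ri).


dT = 236.4820 K
ln(ro/ri) = 0.7376
Q = 2*pi*41.2160*35.9430*236.4820 / 0.7376 = 2984268.0994 W

2984268.0994 W


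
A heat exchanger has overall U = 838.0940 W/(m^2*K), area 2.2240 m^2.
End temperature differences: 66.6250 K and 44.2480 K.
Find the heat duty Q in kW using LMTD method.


LMTD = 54.6754 K
Q = 838.0940 * 2.2240 * 54.6754 = 101910.6972 W = 101.9107 kW

101.9107 kW


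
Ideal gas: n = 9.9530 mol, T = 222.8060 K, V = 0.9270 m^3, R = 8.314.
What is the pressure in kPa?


P = nRT/V = 9.9530 * 8.314 * 222.8060 / 0.9270
= 18437.0276 / 0.9270 = 19888.9187 Pa = 19.8889 kPa

19.8889 kPa


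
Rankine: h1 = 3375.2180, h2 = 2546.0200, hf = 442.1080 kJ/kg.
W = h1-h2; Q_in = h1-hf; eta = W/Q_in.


W = 829.1980 kJ/kg
Q_in = 2933.1100 kJ/kg
eta = 0.2827 = 28.2703%

eta = 28.2703%


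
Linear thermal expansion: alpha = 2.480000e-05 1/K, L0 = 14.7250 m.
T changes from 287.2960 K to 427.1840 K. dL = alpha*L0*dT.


dT = 139.8880 K
dL = 2.480000e-05 * 14.7250 * 139.8880 = 0.051084 m
L_final = 14.776084 m

dL = 0.051084 m


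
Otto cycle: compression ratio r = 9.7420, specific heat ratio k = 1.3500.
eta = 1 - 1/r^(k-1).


r^(k-1) = 2.2183
eta = 1 - 1/2.2183 = 0.5492 = 54.9211%

54.9211%


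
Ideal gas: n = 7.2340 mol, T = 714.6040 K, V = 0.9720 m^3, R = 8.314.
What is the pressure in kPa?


P = nRT/V = 7.2340 * 8.314 * 714.6040 / 0.9720
= 42978.7685 / 0.9720 = 44216.8400 Pa = 44.2168 kPa

44.2168 kPa
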